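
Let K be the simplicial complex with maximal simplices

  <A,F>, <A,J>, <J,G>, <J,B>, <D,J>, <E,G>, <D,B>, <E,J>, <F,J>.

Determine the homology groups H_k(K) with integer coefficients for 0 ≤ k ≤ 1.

H_0 = Z,  H_1 = Z^3.

Take the total order A < B < D < E < F < G < J on the vertex set. Then K (dimension 1) consists of the simplices:

  0-simplices (7): A, B, D, E, F, G, J
  1-simplices (9): AF, AJ, BD, BJ, DJ, EG, EJ, FJ, GJ

Hence C_0 ≅ Z^7, C_1 ≅ Z^9.

The boundary map ∂_1: C_1 → C_0 maps an edge to its endpoints' difference, ∂[p,q] = q − p.
The resulting 7×9 matrix has rank 6, and its Smith normal form has invariant factors (1,1,1,1,1,1).

Reading off H_k = ker ∂_k / im ∂_{k+1}:

  H_0: rank C_0 − rank ∂_1 = 7 − 6 = 1, and the invariant factors of ∂_1 are all 1, so H_0 ≅ Z.
  H_1: rank ker ∂_1 − rank ∂_2 = (9 − 6) − 0 = 3, and there is no ∂_2, so H_1 ≅ Z^3.

As a check, the Euler characteristic is 7 − 9 = -2, which agrees with 1 − 3 = -2.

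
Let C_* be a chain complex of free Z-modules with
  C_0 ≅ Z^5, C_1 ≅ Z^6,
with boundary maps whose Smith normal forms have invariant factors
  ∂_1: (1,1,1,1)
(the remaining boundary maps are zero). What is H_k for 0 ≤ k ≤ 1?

H_0: b_0 = 5 − 0 − 4 = 1; torsion from ∂_1 factors > 1: none. So H_0 ≅ Z.
H_1: b_1 = 6 − 4 − 0 = 2; torsion from ∂_2 factors > 1: none. So H_1 ≅ Z^2.

H_0 ≅ Z,  H_1 ≅ Z^2.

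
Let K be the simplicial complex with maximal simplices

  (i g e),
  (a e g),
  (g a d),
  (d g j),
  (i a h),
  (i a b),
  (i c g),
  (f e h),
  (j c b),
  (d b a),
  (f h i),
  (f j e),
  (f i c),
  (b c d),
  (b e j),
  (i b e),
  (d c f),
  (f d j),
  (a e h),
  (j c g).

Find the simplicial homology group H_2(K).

H_2 ≅ 0.

Order the vertices as a < b < c < d < e < f < g < h < i < j. Listing each simplex with vertices in this order, K has dimension 2 with simplices:

  0-simplices (10): a, b, c, d, e, f, g, h, i, j
  1-simplices (30): ab, ad, ae, ag, ah, ai, bc, bd, be, bi, bj, cd, cf, cg, ci, cj, df, dg, dj, ef, eg, eh, ei, ej, fh, fi, fj, gi, gj, hi
  2-simplices (20): abd, abi, adg, aeg, aeh, ahi, bcd, bcj, bei, bej, cdf, cfi, cgi, cgj, dfj, dgj, efh, efj, egi, fhi

giving chain groups C_0 ≅ Z^10, C_1 ≅ Z^30, C_2 ≅ Z^20.

Boundary ∂_1: C_1 → C_0 is given by ∂[p,q] = [q] − [p].
The resulting 10×30 matrix has rank 9, and its Smith normal form has invariant factors (1,1,1,1,1,1,1,1,1).

The boundary map ∂_2: C_2 → C_1 maps a triangle to the signed sum of its edges. For instance
  ∂cdf = df − cf + cd,
  ∂aeh = eh − ah + ae.
The resulting 30×20 matrix has rank 20, and its Smith normal form has invariant factors (1,1,1,1,1,1,1,1,1,1,1,1,1,1,1,1,1,1,1,2).

Computing H_k = (kernel of ∂_k) / (image of ∂_{k+1}):

  H_2: rank ker ∂_2 − rank ∂_3 = (20 − 20) − 0 = 0, and there is no ∂_3, so H_2 ≅ 0.

(K is a triangulation of the Klein bottle.)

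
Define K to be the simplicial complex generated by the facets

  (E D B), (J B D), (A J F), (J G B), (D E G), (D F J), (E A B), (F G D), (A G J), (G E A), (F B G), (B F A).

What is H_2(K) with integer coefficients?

H_2 ≅ 0.

Take the total order A < B < D < E < F < G < J on the vertex set. Then K (dimension 2) consists of the simplices:

  0-simplices (7): A, B, D, E, F, G, J
  1-simplices (18): AB, AE, AF, AG, AJ, BD, BE, BF, BG, BJ, DE, DF, DG, DJ, EG, FG, FJ, GJ
  2-simplices (12): ABE, ABF, AEG, AFJ, AGJ, BDE, BDJ, BFG, BGJ, DEG, DFG, DFJ

giving chain groups C_0 ≅ Z^7, C_1 ≅ Z^18, C_2 ≅ Z^12.

∂_1: C_1 → C_0 is given by ∂[p,q] = [q] − [p].
As a 7×18 matrix over Z this has rank 6, with invariant factors (1,1,1,1,1,1).

∂_2: C_2 → C_1 maps a triangle to the signed sum of its edges. For instance
  ∂BFG = FG − BG + BF,
  ∂DFG = FG − DG + DF.
The 18×12 boundary matrix has rank 12 and Smith normal form diag(1,1,1,1,1,1,1,1,1,1,1,2).

Now H_k = ker ∂_k / im ∂_{k+1}, so:

  H_2: rank ker ∂_2 − rank ∂_3 = (12 − 12) − 0 = 0, and there is no ∂_3, so H_2 ≅ 0.

(K is a triangulation of the real projective plane RP^2.)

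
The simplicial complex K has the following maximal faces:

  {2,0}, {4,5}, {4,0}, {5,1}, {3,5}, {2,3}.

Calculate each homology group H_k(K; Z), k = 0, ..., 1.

H_0 = Z,  H_1 = Z.

Take the total order 0 < 1 < 2 < 3 < 4 < 5 on the vertex set. Then K (dimension 1) consists of the simplices:

  0-simplices (6): [0], [1], [2], [3], [4], [5]
  1-simplices (6): [0,2], [0,4], [1,5], [2,3], [3,5], [4,5]

Hence C_0 ≅ Z^6, C_1 ≅ Z^6.

The boundary map ∂_1: C_1 → C_0 is given by ∂[p,q] = [q] − [p].
This gives a 6×6 integer matrix of rank 5; reducing to Smith normal form yields diagonal entries (1,1,1,1,1).

Now H_k = ker ∂_k / im ∂_{k+1}, so:

  H_0: rank C_0 − rank ∂_1 = 6 − 5 = 1, and the invariant factors of ∂_1 are all 1, so H_0 ≅ Z.
  H_1: rank ker ∂_1 − rank ∂_2 = (6 − 5) − 0 = 1, and there is no ∂_2, so H_1 ≅ Z.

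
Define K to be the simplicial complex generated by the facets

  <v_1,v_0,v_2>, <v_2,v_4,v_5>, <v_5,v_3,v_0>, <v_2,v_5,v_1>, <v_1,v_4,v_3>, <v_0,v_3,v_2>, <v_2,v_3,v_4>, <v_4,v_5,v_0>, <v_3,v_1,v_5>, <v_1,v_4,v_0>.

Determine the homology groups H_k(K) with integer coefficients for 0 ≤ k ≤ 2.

Take the total order v_0 < v_1 < v_2 < v_3 < v_4 < v_5 on the vertex set. Then K (dimension 2) consists of the simplices:

  0-simplices (6): [v_0], [v_1], [v_2], [v_3], [v_4], [v_5]
  1-simplices (15): (15 of them)
  2-simplices (10): [v_0,v_1,v_2], [v_0,v_1,v_4], [v_0,v_2,v_3], [v_0,v_3,v_5], [v_0,v_4,v_5], [v_1,v_2,v_5], [v_1,v_3,v_4], [v_1,v_3,v_5], [v_2,v_3,v_4], [v_2,v_4,v_5]

so the chain groups are C_0 ≅ Z^6, C_1 ≅ Z^15, C_2 ≅ Z^10.

Boundary ∂_1: C_1 → C_0 maps an edge to its endpoints' difference, ∂[p,q] = q − p.
As a 6×15 matrix over Z this has rank 5, with invariant factors (1,1,1,1,1).

The boundary map ∂_2: C_2 → C_1 sends each 2-simplex [p,q,r] to [q,r] − [p,r] + [p,q]. For instance
  ∂[v_2,v_4,v_5] = [v_4,v_5] − [v_2,v_5] + [v_2,v_4],
  ∂[v_0,v_3,v_5] = [v_3,v_5] − [v_0,v_5] + [v_0,v_3].
This gives a 15×10 integer matrix of rank 10; reducing to Smith normal form yields diagonal entries (1,1,1,1,1,1,1,1,1,2).

Reading off H_k = ker ∂_k / im ∂_{k+1}:

  H_0: rank C_0 − rank ∂_1 = 6 − 5 = 1, and the invariant factors of ∂_1 are all 1, so H_0 ≅ Z.
  H_1: rank ker ∂_1 − rank ∂_2 = (15 − 5) − 10 = 0, and ∂_2 has invariant factor 2 > 1, so H_1 ≅ Z/2.
  H_2: rank ker ∂_2 − rank ∂_3 = (10 − 10) − 0 = 0, and there is no ∂_3, so H_2 ≅ 0.

As a check, the Euler characteristic is 6 − 15 + 10 = 1, which agrees with 1 − 0 + 0 = 1.

H_0 = Z,  H_1 = Z/2,  H_2 = 0.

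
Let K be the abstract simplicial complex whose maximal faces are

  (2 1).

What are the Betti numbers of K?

Fix the vertex order 1 < 2 and write every simplex with vertices in increasing order. Then dim K = 1 and the simplices of K are:

  0-simplices (2): [1], [2]
  1-simplices (1): [1,2]

so the chain groups are C_0 ≅ Z^2, C_1 ≅ Z^1.

The boundary map ∂_1: C_1 → C_0 is given by ∂[p,q] = [q] − [p]. For instance
  ∂[1,2] = [2] − [1].
The 2×1 boundary matrix has rank 1 and Smith normal form diag(1).

Computing H_k = (kernel of ∂_k) / (image of ∂_{k+1}):

  H_0: rank C_0 − rank ∂_1 = 2 − 1 = 1, and the invariant factors of ∂_1 are all 1, so H_0 = Z.
  H_1: rank ker ∂_1 − rank ∂_2 = (1 − 1) − 0 = 0, and there is no ∂_2, so H_1 = 0.

(K is a triangulation of the 1-simplex.)

Hence the Betti numbers are b_0 = 1, b_1 = 0.

b_0 = 1, b_1 = 0.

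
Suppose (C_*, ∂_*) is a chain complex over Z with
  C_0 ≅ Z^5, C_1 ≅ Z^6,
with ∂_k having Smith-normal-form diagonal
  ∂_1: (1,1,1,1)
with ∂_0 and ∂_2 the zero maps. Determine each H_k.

H_0 = Z,  H_1 = Z^2.

H_0: b_0 = 5 − 0 − 4 = 1; torsion from ∂_1 factors > 1: none. So H_0 = Z.
H_1: b_1 = 6 − 4 − 0 = 2; torsion from ∂_2 factors > 1: none. So H_1 = Z^2.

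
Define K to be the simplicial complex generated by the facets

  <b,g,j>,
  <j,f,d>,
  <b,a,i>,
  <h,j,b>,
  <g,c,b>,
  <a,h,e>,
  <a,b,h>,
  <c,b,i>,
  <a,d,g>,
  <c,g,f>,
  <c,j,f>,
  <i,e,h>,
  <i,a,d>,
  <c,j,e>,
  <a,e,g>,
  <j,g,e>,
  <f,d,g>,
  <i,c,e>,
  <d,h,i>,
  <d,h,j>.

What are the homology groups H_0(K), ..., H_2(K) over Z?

H_0 ≅ Z,  H_1 ≅ Z × Z/2,  H_2 = 0.

Take the total order a < b < c < d < e < f < g < h < i < j on the vertex set. Then K (dimension 2) consists of the simplices:

  0-simplices (10): a, b, c, d, e, f, g, h, i, j
  1-simplices (30): ab, ad, ae, ag, ah, ai, bc, bg, bh, bi, bj, ce, cf, cg, ci, cj, df, dg, dh, di, dj, eg, eh, ei, ej, fg, fj, gj, hi, hj
  2-simplices (20): abh, abi, adg, adi, aeg, aeh, bcg, bci, bgj, bhj, cei, cej, cfg, cfj, dfg, dfj, dhi, dhj, egj, ehi

giving chain groups C_0 ≅ Z^10, C_1 ≅ Z^30, C_2 ≅ Z^20.

The boundary map ∂_1: C_1 → C_0 maps an edge to its endpoints' difference, ∂[p,q] = q − p.
The 10×30 boundary matrix has rank 9 and Smith normal form diag(1,1,1,1,1,1,1,1,1).

∂_2: C_2 → C_1 maps a triangle to the signed sum of its edges. For instance
  ∂adi = di − ai + ad,
  ∂ehi = hi − ei + eh.
The resulting 30×20 matrix has rank 20, and its Smith normal form has invariant factors (1,1,1,1,1,1,1,1,1,1,1,1,1,1,1,1,1,1,1,2).

Computing H_k = (kernel of ∂_k) / (image of ∂_{k+1}):

  H_0: rank C_0 − rank ∂_1 = 10 − 9 = 1, and the invariant factors of ∂_1 are all 1, so H_0 ≅ Z.
  H_1: rank ker ∂_1 − rank ∂_2 = (30 − 9) − 20 = 1, and ∂_2 has invariant factor 2 > 1, so H_1 ≅ Z × Z/2.
  H_2: rank ker ∂_2 − rank ∂_3 = (20 − 20) − 0 = 0, and there is no ∂_3, so H_2 ≅ 0.

As a check, the Euler characteristic is 10 − 30 + 20 = 0, which agrees with 1 − 1 + 0 = 0.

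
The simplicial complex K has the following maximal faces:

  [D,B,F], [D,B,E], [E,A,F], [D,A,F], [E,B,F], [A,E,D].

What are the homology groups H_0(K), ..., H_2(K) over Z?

Fix the vertex order A < B < D < E < F and write every simplex with vertices in increasing order. Then dim K = 2 and the simplices of K are:

  0-simplices (5): A, B, D, E, F
  1-simplices (9): AD, AE, AF, BD, BE, BF, DE, DF, EF
  2-simplices (6): ADE, ADF, AEF, BDE, BDF, BEF

Hence C_0 ≅ Z^5, C_1 ≅ Z^9, C_2 ≅ Z^6.

The boundary map ∂_1: C_1 → C_0 is given by ∂[p,q] = [q] − [p]. For instance
  ∂BD = D − B.
This gives a 5×9 integer matrix of rank 4; reducing to Smith normal form yields diagonal entries (1,1,1,1).

Boundary ∂_2: C_2 → C_1 sends each 2-simplex [p,q,r] to [q,r] − [p,r] + [p,q]. For instance
  ∂BDE = DE − BE + BD,
  ∂AEF = EF − AF + AE.
As a 9×6 matrix over Z this has rank 5, with invariant factors (1,1,1,1,1).

Now H_k = ker ∂_k / im ∂_{k+1}, so:

  H_0: rank C_0 − rank ∂_1 = 5 − 4 = 1, and the invariant factors of ∂_1 are all 1, so H_0 ≅ Z.
  H_1: rank ker ∂_1 − rank ∂_2 = (9 − 4) − 5 = 0, and the invariant factors of ∂_2 are all 1, so H_1 ≅ 0.
  H_2: rank ker ∂_2 − rank ∂_3 = (6 − 5) − 0 = 1, and there is no ∂_3, so H_2 ≅ Z.

H_0 = Z,  H_1 = 0,  H_2 = Z.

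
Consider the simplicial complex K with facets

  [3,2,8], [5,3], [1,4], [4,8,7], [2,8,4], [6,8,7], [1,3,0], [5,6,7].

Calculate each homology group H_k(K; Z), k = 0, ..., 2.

Order the vertices as 0 < 1 < 2 < 3 < 4 < 5 < 6 < 7 < 8. Listing each simplex with vertices in this order, K has dimension 2 with simplices:

  0-simplices (9): [0], [1], [2], [3], [4], [5], [6], [7], [8]
  1-simplices (16): [0,1], [0,3], [1,3], [1,4], [2,3], [2,4], [2,8], [3,5], [3,8], [4,7], [4,8], [5,6], [5,7], [6,7], [6,8], [7,8]
  2-simplices (6): [0,1,3], [2,3,8], [2,4,8], [4,7,8], [5,6,7], [6,7,8]

so the chain groups are C_0 ≅ Z^9, C_1 ≅ Z^16, C_2 ≅ Z^6.

The boundary map ∂_1: C_1 → C_0 sends each edge [p,q] (with p < q) to q − p. For instance
  ∂[1,3] = [3] − [1].
The resulting 9×16 matrix has rank 8, and its Smith normal form has invariant factors (1,1,1,1,1,1,1,1).

∂_2: C_2 → C_1 acts by ∂[p,q,r] = [q,r] − [p,r] + [p,q]. For instance
  ∂[2,4,8] = [4,8] − [2,8] + [2,4],
  ∂[2,3,8] = [3,8] − [2,8] + [2,3].
The 16×6 boundary matrix has rank 6 and Smith normal form diag(1,1,1,1,1,1).

Now H_k = ker ∂_k / im ∂_{k+1}, so:

  H_0: rank C_0 − rank ∂_1 = 9 − 8 = 1, and the invariant factors of ∂_1 are all 1, so H_0 = Z.
  H_1: rank ker ∂_1 − rank ∂_2 = (16 − 8) − 6 = 2, and the invariant factors of ∂_2 are all 1, so H_1 = Z^2.
  H_2: rank ker ∂_2 − rank ∂_3 = (6 − 6) − 0 = 0, and there is no ∂_3, so H_2 = 0.

As a check, the Euler characteristic is 9 − 16 + 6 = -1, which agrees with 1 − 2 + 0 = -1.

H_0 ≅ Z,  H_1 ≅ Z^2,  H_2 = 0.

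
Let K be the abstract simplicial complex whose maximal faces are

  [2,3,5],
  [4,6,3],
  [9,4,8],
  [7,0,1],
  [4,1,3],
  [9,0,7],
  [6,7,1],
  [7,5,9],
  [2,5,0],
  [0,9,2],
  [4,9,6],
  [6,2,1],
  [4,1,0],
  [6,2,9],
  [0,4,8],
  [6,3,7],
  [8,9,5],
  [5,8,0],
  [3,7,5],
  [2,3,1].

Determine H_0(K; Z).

H_0 = Z.

Take the total order 0 < 1 < 2 < 3 < 4 < 5 < 6 < 7 < 8 < 9 on the vertex set. Then K (dimension 2) consists of the simplices:

  0-simplices (10): [0], [1], [2], [3], [4], [5], [6], [7], [8], [9]
  1-simplices (30): (30 of them)
  2-simplices (20): (20 of them)

giving chain groups C_0 ≅ Z^10, C_1 ≅ Z^30, C_2 ≅ Z^20.

Boundary ∂_1: C_1 → C_0 sends each edge [p,q] (with p < q) to q − p.
This gives a 10×30 integer matrix of rank 9; reducing to Smith normal form yields diagonal entries (1,1,1,1,1,1,1,1,1).

∂_2: C_2 → C_1 acts by ∂[p,q,r] = [q,r] − [p,r] + [p,q]. For instance
  ∂[5,7,9] = [7,9] − [5,9] + [5,7],
  ∂[0,2,5] = [2,5] − [0,5] + [0,2].
As a 30×20 matrix over Z this has rank 20, with invariant factors (1,1,1,1,1,1,1,1,1,1,1,1,1,1,1,1,1,1,1,2).

Reading off H_k = ker ∂_k / im ∂_{k+1}:

  H_0: rank C_0 − rank ∂_1 = 10 − 9 = 1, and the invariant factors of ∂_1 are all 1, so H_0 ≅ Z.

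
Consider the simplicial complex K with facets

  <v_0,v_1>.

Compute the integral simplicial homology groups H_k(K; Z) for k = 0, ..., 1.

H_0 = Z,  H_1 = 0.

We work with the vertex ordering v_0 < v_1. The simplices of K, each written with vertices in increasing order, are:

  0-simplices (2): [v_0], [v_1]
  1-simplices (1): [v_0,v_1]

Hence C_0 ≅ Z^2, C_1 ≅ Z^1.

The boundary map ∂_1: C_1 → C_0 is given by ∂[p,q] = [q] − [p].
The 2×1 boundary matrix has rank 1 and Smith normal form diag(1).

From H_k ≅ ker(∂_k) / im(∂_{k+1}) we obtain:

  H_0: rank C_0 − rank ∂_1 = 2 − 1 = 1, and the invariant factors of ∂_1 are all 1, so H_0 ≅ Z.
  H_1: rank ker ∂_1 − rank ∂_2 = (1 − 1) − 0 = 0, and there is no ∂_2, so H_1 ≅ 0.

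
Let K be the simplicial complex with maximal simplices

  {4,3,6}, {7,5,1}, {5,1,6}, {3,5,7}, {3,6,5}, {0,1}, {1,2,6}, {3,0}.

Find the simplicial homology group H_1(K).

H_1 = Z.

Order the vertices as 0 < 1 < 2 < 3 < 4 < 5 < 6 < 7. Listing each simplex with vertices in this order, K has dimension 2 with simplices:

  0-simplices (8): [0], [1], [2], [3], [4], [5], [6], [7]
  1-simplices (14): [0,1], [0,3], [1,2], [1,5], [1,6], [1,7], [2,6], [3,4], [3,5], [3,6], [3,7], [4,6], [5,6], [5,7]
  2-simplices (6): [1,2,6], [1,5,6], [1,5,7], [3,4,6], [3,5,6], [3,5,7]

Hence C_0 ≅ Z^8, C_1 ≅ Z^14, C_2 ≅ Z^6.

The boundary map ∂_1: C_1 → C_0 is given by ∂[p,q] = [q] − [p]. For instance
  ∂[3,7] = [7] − [3].
The 8×14 boundary matrix has rank 7 and Smith normal form diag(1,1,1,1,1,1,1).

∂_2: C_2 → C_1 maps a triangle to the signed sum of its edges. For instance
  ∂[1,2,6] = [2,6] − [1,6] + [1,2],
  ∂[1,5,6] = [5,6] − [1,6] + [1,5].
The resulting 14×6 matrix has rank 6, and its Smith normal form has invariant factors (1,1,1,1,1,1).

Computing H_k = (kernel of ∂_k) / (image of ∂_{k+1}):

  H_1: rank ker ∂_1 − rank ∂_2 = (14 − 7) − 6 = 1, and the invariant factors of ∂_2 are all 1, so H_1 ≅ Z.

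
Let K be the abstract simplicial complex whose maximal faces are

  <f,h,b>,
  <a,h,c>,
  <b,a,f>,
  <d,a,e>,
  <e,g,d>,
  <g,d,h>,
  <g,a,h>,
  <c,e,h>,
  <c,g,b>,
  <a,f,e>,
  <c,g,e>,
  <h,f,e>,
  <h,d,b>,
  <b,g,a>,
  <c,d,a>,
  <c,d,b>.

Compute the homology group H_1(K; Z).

H_1 = Z^2.

K has 8 vertices, 24 edges, 16 triangles.
rank ∂_1 = 7, rank ∂_2 = 15 ⇒ b_1 = 24 − 7 − 15 = 2; all invariant factors of ∂_2 are 1 so no torsion. So H_1 = Z^2.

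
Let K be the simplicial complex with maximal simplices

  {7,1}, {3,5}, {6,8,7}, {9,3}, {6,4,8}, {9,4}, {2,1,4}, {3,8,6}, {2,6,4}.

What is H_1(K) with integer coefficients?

H_1 = Z^2.

We work with the vertex ordering 1 < 2 < 3 < 4 < 5 < 6 < 7 < 8 < 9. The simplices of K, each written with vertices in increasing order, are:

  0-simplices (9): [1], [2], [3], [4], [5], [6], [7], [8], [9]
  1-simplices (15): [1,2], [1,4], [1,7], [2,4], [2,6], [3,5], [3,6], [3,8], [3,9], [4,6], [4,8], [4,9], [6,7], [6,8], [7,8]
  2-simplices (5): [1,2,4], [2,4,6], [3,6,8], [4,6,8], [6,7,8]

so the chain groups are C_0 ≅ Z^9, C_1 ≅ Z^15, C_2 ≅ Z^5.

Boundary ∂_1: C_1 → C_0 maps an edge to its endpoints' difference, ∂[p,q] = q − p. For instance
  ∂[2,4] = [4] − [2].
This gives a 9×15 integer matrix of rank 8; reducing to Smith normal form yields diagonal entries (1,1,1,1,1,1,1,1).

The boundary map ∂_2: C_2 → C_1 maps a triangle to the signed sum of its edges. For instance
  ∂[4,6,8] = [6,8] − [4,8] + [4,6],
  ∂[2,4,6] = [4,6] − [2,6] + [2,4].
This gives a 15×5 integer matrix of rank 5; reducing to Smith normal form yields diagonal entries (1,1,1,1,1).

Reading off H_k = ker ∂_k / im ∂_{k+1}:

  H_1: rank ker ∂_1 − rank ∂_2 = (15 − 8) − 5 = 2, and the invariant factors of ∂_2 are all 1, so H_1 ≅ Z^2.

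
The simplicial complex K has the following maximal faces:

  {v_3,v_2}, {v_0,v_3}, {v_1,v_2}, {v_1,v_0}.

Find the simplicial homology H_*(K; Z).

Fix the vertex order v_0 < v_1 < v_2 < v_3 and write every simplex with vertices in increasing order. Then dim K = 1 and the simplices of K are:

  0-simplices (4): [v_0], [v_1], [v_2], [v_3]
  1-simplices (4): [v_0,v_1], [v_0,v_3], [v_1,v_2], [v_2,v_3]

Hence C_0 ≅ Z^4, C_1 ≅ Z^4.

∂_1: C_1 → C_0 is given by ∂[p,q] = [q] − [p].
The resulting 4×4 matrix has rank 3, and its Smith normal form has invariant factors (1,1,1).

From H_k ≅ ker(∂_k) / im(∂_{k+1}) we obtain:

  H_0: rank C_0 − rank ∂_1 = 4 − 3 = 1, and the invariant factors of ∂_1 are all 1, so H_0 ≅ Z.
  H_1: rank ker ∂_1 − rank ∂_2 = (4 − 3) − 0 = 1, and there is no ∂_2, so H_1 ≅ Z.

H_0 ≅ Z,  H_1 ≅ Z.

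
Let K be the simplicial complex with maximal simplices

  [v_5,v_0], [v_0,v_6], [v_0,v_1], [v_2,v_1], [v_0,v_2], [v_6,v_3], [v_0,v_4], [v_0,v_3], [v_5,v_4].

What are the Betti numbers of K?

b_0 = 1, b_1 = 3.

Take the total order v_0 < v_1 < v_2 < v_3 < v_4 < v_5 < v_6 on the vertex set. Then K (dimension 1) consists of the simplices:

  0-simplices (7): [v_0], [v_1], [v_2], [v_3], [v_4], [v_5], [v_6]
  1-simplices (9): [v_0,v_1], [v_0,v_2], [v_0,v_3], [v_0,v_4], [v_0,v_5], [v_0,v_6], [v_1,v_2], [v_3,v_6], [v_4,v_5]

so the chain groups are C_0 ≅ Z^7, C_1 ≅ Z^9.

The boundary map ∂_1: C_1 → C_0 sends each edge [p,q] (with p < q) to q − p.
The resulting 7×9 matrix has rank 6, and its Smith normal form has invariant factors (1,1,1,1,1,1).

Computing H_k = (kernel of ∂_k) / (image of ∂_{k+1}):

  H_0: rank C_0 − rank ∂_1 = 7 − 6 = 1, and the invariant factors of ∂_1 are all 1, so H_0 = Z.
  H_1: rank ker ∂_1 − rank ∂_2 = (9 − 6) − 0 = 3, and there is no ∂_2, so H_1 = Z^3.

Hence the Betti numbers are b_0 = 1, b_1 = 3.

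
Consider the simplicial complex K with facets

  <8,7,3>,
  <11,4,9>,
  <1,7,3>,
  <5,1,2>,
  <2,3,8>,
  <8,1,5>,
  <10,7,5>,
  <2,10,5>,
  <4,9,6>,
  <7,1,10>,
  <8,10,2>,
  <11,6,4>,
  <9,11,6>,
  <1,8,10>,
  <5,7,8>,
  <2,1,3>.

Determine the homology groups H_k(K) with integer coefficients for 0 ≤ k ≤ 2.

H_0 = Z^2,  H_1 = Z/2,  H_2 = Z.

Take the total order 1 < 2 < 3 < 4 < 5 < 6 < 7 < 8 < 9 < 10 < 11 on the vertex set. Then K (dimension 2) consists of the simplices:

  0-simplices (11): [1], [2], [3], [4], [5], [6], [7], [8], [9], [10], [11]
  1-simplices (24): (24 of them)
  2-simplices (16): [1,2,3], [1,2,5], [1,3,7], [1,5,8], [1,7,10], [1,8,10], [2,3,8], [2,5,10], [2,8,10], [3,7,8], [4,6,9], [4,6,11], [4,9,11], [5,7,8], [5,7,10], [6,9,11]

so the chain groups are C_0 ≅ Z^11, C_1 ≅ Z^24, C_2 ≅ Z^16.

∂_1: C_1 → C_0 is given by ∂[p,q] = [q] − [p].
The 11×24 boundary matrix has rank 9 and Smith normal form diag(1,1,1,1,1,1,1,1,1).

Boundary ∂_2: C_2 → C_1 maps a triangle to the signed sum of its edges. For instance
  ∂[1,2,3] = [2,3] − [1,3] + [1,2],
  ∂[4,9,11] = [9,11] − [4,11] + [4,9].
The 24×16 boundary matrix has rank 15 and Smith normal form diag(1,1,1,1,1,1,1,1,1,1,1,1,1,1,2).

Now H_k = ker ∂_k / im ∂_{k+1}, so:

  H_0: rank C_0 − rank ∂_1 = 11 − 9 = 2, and the invariant factors of ∂_1 are all 1, so H_0 ≅ Z^2.
  H_1: rank ker ∂_1 − rank ∂_2 = (24 − 9) − 15 = 0, and ∂_2 has invariant factor 2 > 1, so H_1 ≅ Z/2.
  H_2: rank ker ∂_2 − rank ∂_3 = (16 − 15) − 0 = 1, and there is no ∂_3, so H_2 ≅ Z.

(K is a triangulation of the disjoint union of the 2-sphere S^2 and the real projective plane RP^2.)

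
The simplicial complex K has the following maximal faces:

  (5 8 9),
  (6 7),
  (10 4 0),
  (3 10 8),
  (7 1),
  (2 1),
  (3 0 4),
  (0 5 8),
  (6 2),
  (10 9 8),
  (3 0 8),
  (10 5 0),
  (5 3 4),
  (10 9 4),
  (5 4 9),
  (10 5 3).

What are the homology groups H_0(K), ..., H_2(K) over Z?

H_0 = Z^2,  H_1 = Z × Z/2,  H_2 = 0.

Fix the vertex order 0 < 1 < 2 < 3 < 4 < 5 < 6 < 7 < 8 < 9 < 10 and write every simplex with vertices in increasing order. Then dim K = 2 and the simplices of K are:

  0-simplices (11): [0], [1], [2], [3], [4], [5], [6], [7], [8], [9], [10]
  1-simplices (22): [0,3], [0,4], [0,5], [0,8], [0,10], [1,2], [1,7], [2,6], [3,4], [3,5], [3,8], [3,10], [4,5], [4,9], [4,10], [5,8], [5,9], [5,10], [6,7], [8,9], [8,10], [9,10]
  2-simplices (12): [0,3,4], [0,3,8], [0,4,10], [0,5,8], [0,5,10], [3,4,5], [3,5,10], [3,8,10], [4,5,9], [4,9,10], [5,8,9], [8,9,10]

Hence C_0 ≅ Z^11, C_1 ≅ Z^22, C_2 ≅ Z^12.

∂_1: C_1 → C_0 is given by ∂[p,q] = [q] − [p]. For instance
  ∂[4,5] = [5] − [4].
This gives a 11×22 integer matrix of rank 9; reducing to Smith normal form yields diagonal entries (1,1,1,1,1,1,1,1,1).

Boundary ∂_2: C_2 → C_1 maps a triangle to the signed sum of its edges. For instance
  ∂[3,5,10] = [5,10] − [3,10] + [3,5],
  ∂[0,5,10] = [5,10] − [0,10] + [0,5].
This gives a 22×12 integer matrix of rank 12; reducing to Smith normal form yields diagonal entries (1,1,1,1,1,1,1,1,1,1,1,2).

From H_k ≅ ker(∂_k) / im(∂_{k+1}) we obtain:

  H_0: rank C_0 − rank ∂_1 = 11 − 9 = 2, and the invariant factors of ∂_1 are all 1, so H_0 = Z^2.
  H_1: rank ker ∂_1 − rank ∂_2 = (22 − 9) − 12 = 1, and ∂_2 has invariant factor 2 > 1, so H_1 = Z × Z/2.
  H_2: rank ker ∂_2 − rank ∂_3 = (12 − 12) − 0 = 0, and there is no ∂_3, so H_2 = 0.

As a check, the Euler characteristic is 11 − 22 + 12 = 1, which agrees with 2 − 1 + 0 = 1.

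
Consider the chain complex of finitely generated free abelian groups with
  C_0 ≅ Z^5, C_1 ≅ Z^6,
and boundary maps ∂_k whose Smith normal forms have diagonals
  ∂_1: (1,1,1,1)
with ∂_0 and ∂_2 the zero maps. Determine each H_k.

H_0: b_0 = 5 − 0 − 4 = 1; torsion from ∂_1 factors > 1: none. So H_0 = Z.
H_1: b_1 = 6 − 4 − 0 = 2; torsion from ∂_2 factors > 1: none. So H_1 = Z^2.

H_0 = Z,  H_1 = Z^2.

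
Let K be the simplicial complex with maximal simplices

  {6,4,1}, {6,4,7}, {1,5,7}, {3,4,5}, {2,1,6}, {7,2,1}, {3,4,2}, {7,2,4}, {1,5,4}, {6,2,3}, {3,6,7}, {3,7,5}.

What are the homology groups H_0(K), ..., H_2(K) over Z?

H_0 ≅ Z,  H_1 ≅ Z/2,  H_2 = 0.

We work with the vertex ordering 1 < 2 < 3 < 4 < 5 < 6 < 7. The simplices of K, each written with vertices in increasing order, are:

  0-simplices (7): [1], [2], [3], [4], [5], [6], [7]
  1-simplices (18): [1,2], [1,4], [1,5], [1,6], [1,7], [2,3], [2,4], [2,6], [2,7], [3,4], [3,5], [3,6], [3,7], [4,5], [4,6], [4,7], [5,7], [6,7]
  2-simplices (12): [1,2,6], [1,2,7], [1,4,5], [1,4,6], [1,5,7], [2,3,4], [2,3,6], [2,4,7], [3,4,5], [3,5,7], [3,6,7], [4,6,7]

Hence C_0 ≅ Z^7, C_1 ≅ Z^18, C_2 ≅ Z^12.

Boundary ∂_1: C_1 → C_0 maps an edge to its endpoints' difference, ∂[p,q] = q − p.
As a 7×18 matrix over Z this has rank 6, with invariant factors (1,1,1,1,1,1).

Boundary ∂_2: C_2 → C_1 maps a triangle to the signed sum of its edges. For instance
  ∂[1,4,6] = [4,6] − [1,6] + [1,4],
  ∂[1,2,7] = [2,7] − [1,7] + [1,2].
The resulting 18×12 matrix has rank 12, and its Smith normal form has invariant factors (1,1,1,1,1,1,1,1,1,1,1,2).

Reading off H_k = ker ∂_k / im ∂_{k+1}:

  H_0: rank C_0 − rank ∂_1 = 7 − 6 = 1, and the invariant factors of ∂_1 are all 1, so H_0 = Z.
  H_1: rank ker ∂_1 − rank ∂_2 = (18 − 6) − 12 = 0, and ∂_2 has invariant factor 2 > 1, so H_1 = Z/2.
  H_2: rank ker ∂_2 − rank ∂_3 = (12 − 12) − 0 = 0, and there is no ∂_3, so H_2 = 0.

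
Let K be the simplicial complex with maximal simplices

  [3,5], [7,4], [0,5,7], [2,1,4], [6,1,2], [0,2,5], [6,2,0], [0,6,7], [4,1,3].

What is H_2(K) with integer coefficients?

H_2 ≅ 0.

K has 8 vertices, 16 edges, 7 triangles.
rank ∂_2 = 7, rank ∂_3 = 0 ⇒ b_2 = 7 − 7 − 0 = 0. So H_2 = 0.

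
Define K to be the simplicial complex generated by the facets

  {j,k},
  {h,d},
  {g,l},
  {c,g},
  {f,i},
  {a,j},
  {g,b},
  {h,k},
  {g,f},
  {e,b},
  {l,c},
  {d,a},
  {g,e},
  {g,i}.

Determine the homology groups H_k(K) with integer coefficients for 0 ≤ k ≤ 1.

H_0 ≅ Z^2,  H_1 ≅ Z^4.

K has 12 vertices, 14 edges.
rank ∂_0 = 0, rank ∂_1 = 10 ⇒ b_0 = 12 − 0 − 10 = 2; all invariant factors of ∂_1 are 1 so no torsion. So H_0 = Z^2.
rank ∂_1 = 10, rank ∂_2 = 0 ⇒ b_1 = 14 − 10 − 0 = 4. So H_1 = Z^4.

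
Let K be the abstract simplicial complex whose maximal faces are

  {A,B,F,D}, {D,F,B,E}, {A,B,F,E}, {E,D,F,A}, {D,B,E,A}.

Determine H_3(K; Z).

H_3 ≅ Z.

K has 5 vertices, 10 edges, 10 triangles, 5 3-simplices.
rank ∂_3 = 4, rank ∂_4 = 0 ⇒ b_3 = 5 − 4 − 0 = 1. So H_3 = Z.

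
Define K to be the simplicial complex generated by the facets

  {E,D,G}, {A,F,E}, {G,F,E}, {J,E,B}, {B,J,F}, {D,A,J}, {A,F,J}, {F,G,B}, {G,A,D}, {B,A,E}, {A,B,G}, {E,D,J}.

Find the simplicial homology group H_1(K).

K has 7 vertices, 18 edges, 12 triangles.
rank ∂_1 = 6, rank ∂_2 = 12 ⇒ b_1 = 18 − 6 − 12 = 0; ∂_2 has invariant factor(s) [2] giving torsion. So H_1 = Z_2.

H_1 ≅ Z_2.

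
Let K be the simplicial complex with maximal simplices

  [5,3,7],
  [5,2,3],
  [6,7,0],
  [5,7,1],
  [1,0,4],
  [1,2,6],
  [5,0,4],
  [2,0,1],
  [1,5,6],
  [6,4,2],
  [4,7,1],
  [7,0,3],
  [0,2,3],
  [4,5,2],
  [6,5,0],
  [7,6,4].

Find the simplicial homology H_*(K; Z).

H_0 ≅ Z,  H_1 ≅ Z^2,  H_2 ≅ Z.

K has 8 vertices, 24 edges, 16 triangles.
rank ∂_0 = 0, rank ∂_1 = 7 ⇒ b_0 = 8 − 0 − 7 = 1; all invariant factors of ∂_1 are 1 so no torsion. So H_0 ≅ Z.
rank ∂_1 = 7, rank ∂_2 = 15 ⇒ b_1 = 24 − 7 − 15 = 2; all invariant factors of ∂_2 are 1 so no torsion. So H_1 ≅ Z^2.
rank ∂_2 = 15, rank ∂_3 = 0 ⇒ b_2 = 16 − 15 − 0 = 1. So H_2 ≅ Z.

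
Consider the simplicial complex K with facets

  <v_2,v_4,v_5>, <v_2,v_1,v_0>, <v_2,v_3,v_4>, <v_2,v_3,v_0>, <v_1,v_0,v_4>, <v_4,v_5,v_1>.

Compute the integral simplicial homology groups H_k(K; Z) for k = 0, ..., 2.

We work with the vertex ordering v_0 < v_1 < v_2 < v_3 < v_4 < v_5. The simplices of K, each written with vertices in increasing order, are:

  0-simplices (6): [v_0], [v_1], [v_2], [v_3], [v_4], [v_5]
  1-simplices (12): [v_0,v_1], [v_0,v_2], [v_0,v_3], [v_0,v_4], [v_1,v_2], [v_1,v_4], [v_1,v_5], [v_2,v_3], [v_2,v_4], [v_2,v_5], [v_3,v_4], [v_4,v_5]
  2-simplices (6): [v_0,v_1,v_2], [v_0,v_1,v_4], [v_0,v_2,v_3], [v_1,v_4,v_5], [v_2,v_3,v_4], [v_2,v_4,v_5]

so the chain groups are C_0 ≅ Z^6, C_1 ≅ Z^12, C_2 ≅ Z^6.

The boundary map ∂_1: C_1 → C_0 is given by ∂[p,q] = [q] − [p]. For instance
  ∂[v_1,v_5] = [v_5] − [v_1].
As a 6×12 matrix over Z this has rank 5, with invariant factors (1,1,1,1,1).

∂_2: C_2 → C_1 maps a triangle to the signed sum of its edges. For instance
  ∂[v_0,v_1,v_2] = [v_1,v_2] − [v_0,v_2] + [v_0,v_1],
  ∂[v_2,v_4,v_5] = [v_4,v_5] − [v_2,v_5] + [v_2,v_4].
This gives a 12×6 integer matrix of rank 6; reducing to Smith normal form yields diagonal entries (1,1,1,1,1,1).

Now H_k = ker ∂_k / im ∂_{k+1}, so:

  H_0: rank C_0 − rank ∂_1 = 6 − 5 = 1, and the invariant factors of ∂_1 are all 1, so H_0 = Z.
  H_1: rank ker ∂_1 − rank ∂_2 = (12 − 5) − 6 = 1, and the invariant factors of ∂_2 are all 1, so H_1 = Z.
  H_2: rank ker ∂_2 − rank ∂_3 = (6 − 6) − 0 = 0, and there is no ∂_3, so H_2 = 0.

As a check, the Euler characteristic is 6 − 12 + 6 = 0, which agrees with 1 − 1 + 0 = 0.

H_0 ≅ Z,  H_1 ≅ Z,  H_2 = 0.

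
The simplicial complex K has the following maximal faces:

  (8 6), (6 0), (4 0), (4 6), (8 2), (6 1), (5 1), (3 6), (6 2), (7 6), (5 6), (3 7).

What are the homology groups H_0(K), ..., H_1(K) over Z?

K has 9 vertices, 12 edges.
rank ∂_0 = 0, rank ∂_1 = 8 ⇒ b_0 = 9 − 0 − 8 = 1; all invariant factors of ∂_1 are 1 so no torsion. So H_0 ≅ Z.
rank ∂_1 = 8, rank ∂_2 = 0 ⇒ b_1 = 12 − 8 − 0 = 4. So H_1 ≅ Z^4.

H_0 ≅ Z,  H_1 ≅ Z^4.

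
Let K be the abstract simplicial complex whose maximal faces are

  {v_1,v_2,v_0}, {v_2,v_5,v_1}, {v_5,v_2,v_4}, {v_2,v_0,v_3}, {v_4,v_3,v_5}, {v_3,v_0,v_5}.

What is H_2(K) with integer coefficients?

Fix the vertex order v_0 < v_1 < v_2 < v_3 < v_4 < v_5 and write every simplex with vertices in increasing order. Then dim K = 2 and the simplices of K are:

  0-simplices (6): [v_0], [v_1], [v_2], [v_3], [v_4], [v_5]
  1-simplices (12): [v_0,v_1], [v_0,v_2], [v_0,v_3], [v_0,v_5], [v_1,v_2], [v_1,v_5], [v_2,v_3], [v_2,v_4], [v_2,v_5], [v_3,v_4], [v_3,v_5], [v_4,v_5]
  2-simplices (6): [v_0,v_1,v_2], [v_0,v_2,v_3], [v_0,v_3,v_5], [v_1,v_2,v_5], [v_2,v_4,v_5], [v_3,v_4,v_5]

Hence C_0 ≅ Z^6, C_1 ≅ Z^12, C_2 ≅ Z^6.

The boundary map ∂_1: C_1 → C_0 sends each edge [p,q] (with p < q) to q − p. For instance
  ∂[v_3,v_4] = [v_4] − [v_3].
The resulting 6×12 matrix has rank 5, and its Smith normal form has invariant factors (1,1,1,1,1).

The boundary map ∂_2: C_2 → C_1 maps a triangle to the signed sum of its edges. For instance
  ∂[v_0,v_2,v_3] = [v_2,v_3] − [v_0,v_3] + [v_0,v_2],
  ∂[v_3,v_4,v_5] = [v_4,v_5] − [v_3,v_5] + [v_3,v_4].
The 12×6 boundary matrix has rank 6 and Smith normal form diag(1,1,1,1,1,1).

From H_k ≅ ker(∂_k) / im(∂_{k+1}) we obtain:

  H_2: rank ker ∂_2 − rank ∂_3 = (6 − 6) − 0 = 0, and there is no ∂_3, so H_2 = 0.

H_2 = 0.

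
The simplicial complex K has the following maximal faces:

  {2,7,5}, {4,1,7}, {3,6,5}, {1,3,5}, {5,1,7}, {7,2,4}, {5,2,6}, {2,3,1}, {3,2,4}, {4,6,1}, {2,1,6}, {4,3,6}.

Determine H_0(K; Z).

H_0 = Z.

Take the total order 1 < 2 < 3 < 4 < 5 < 6 < 7 on the vertex set. Then K (dimension 2) consists of the simplices:

  0-simplices (7): [1], [2], [3], [4], [5], [6], [7]
  1-simplices (18): [1,2], [1,3], [1,4], [1,5], [1,6], [1,7], [2,3], [2,4], [2,5], [2,6], [2,7], [3,4], [3,5], [3,6], [4,6], [4,7], [5,6], [5,7]
  2-simplices (12): [1,2,3], [1,2,6], [1,3,5], [1,4,6], [1,4,7], [1,5,7], [2,3,4], [2,4,7], [2,5,6], [2,5,7], [3,4,6], [3,5,6]

Hence C_0 ≅ Z^7, C_1 ≅ Z^18, C_2 ≅ Z^12.

Boundary ∂_1: C_1 → C_0 is given by ∂[p,q] = [q] − [p].
The 7×18 boundary matrix has rank 6 and Smith normal form diag(1,1,1,1,1,1).

The boundary map ∂_2: C_2 → C_1 sends each 2-simplex [p,q,r] to [q,r] − [p,r] + [p,q]. For instance
  ∂[3,4,6] = [4,6] − [3,6] + [3,4],
  ∂[2,3,4] = [3,4] − [2,4] + [2,3].
This gives a 18×12 integer matrix of rank 12; reducing to Smith normal form yields diagonal entries (1,1,1,1,1,1,1,1,1,1,1,2).

Now H_k = ker ∂_k / im ∂_{k+1}, so:

  H_0: rank C_0 − rank ∂_1 = 7 − 6 = 1, and the invariant factors of ∂_1 are all 1, so H_0 = Z.

(K is a triangulation of the real projective plane RP^2.)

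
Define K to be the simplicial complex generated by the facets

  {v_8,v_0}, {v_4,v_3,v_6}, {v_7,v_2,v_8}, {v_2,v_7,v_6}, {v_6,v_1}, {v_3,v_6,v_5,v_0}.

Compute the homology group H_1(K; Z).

We work with the vertex ordering v_0 < v_1 < v_2 < v_3 < v_4 < v_5 < v_6 < v_7 < v_8. The simplices of K, each written with vertices in increasing order, are:

  0-simplices (9): [v_0], [v_1], [v_2], [v_3], [v_4], [v_5], [v_6], [v_7], [v_8]
  1-simplices (15): (15 of them)
  2-simplices (7): [v_0,v_3,v_5], [v_0,v_3,v_6], [v_0,v_5,v_6], [v_2,v_6,v_7], [v_2,v_7,v_8], [v_3,v_4,v_6], [v_3,v_5,v_6]
  3-simplices (1): [v_0,v_3,v_5,v_6]

Hence C_0 ≅ Z^9, C_1 ≅ Z^15, C_2 ≅ Z^7, C_3 ≅ Z^1.

Boundary ∂_1: C_1 → C_0 sends each edge [p,q] (with p < q) to q − p. For instance
  ∂[v_0,v_8] = [v_8] − [v_0].
The 9×15 boundary matrix has rank 8 and Smith normal form diag(1,1,1,1,1,1,1,1).

∂_2: C_2 → C_1 sends each 2-simplex [p,q,r] to [q,r] − [p,r] + [p,q]. For instance
  ∂[v_2,v_7,v_8] = [v_7,v_8] − [v_2,v_8] + [v_2,v_7],
  ∂[v_2,v_6,v_7] = [v_6,v_7] − [v_2,v_7] + [v_2,v_6].
The resulting 15×7 matrix has rank 6, and its Smith normal form has invariant factors (1,1,1,1,1,1).

∂_3: C_3 → C_2 sends each 3-simplex σ to the alternating sum Σ_i (−1)^i (σ with its i-th vertex removed). For instance
  ∂[v_0,v_3,v_5,v_6] = [v_3,v_5,v_6] − [v_0,v_5,v_6] + [v_0,v_3,v_6] − [v_0,v_3,v_5].
This gives a 7×1 integer matrix of rank 1; reducing to Smith normal form yields diagonal entries (1).

Reading off H_k = ker ∂_k / im ∂_{k+1}:

  H_1: rank ker ∂_1 − rank ∂_2 = (15 − 8) − 6 = 1, and the invariant factors of ∂_2 are all 1, so H_1 ≅ Z.

H_1 ≅ Z.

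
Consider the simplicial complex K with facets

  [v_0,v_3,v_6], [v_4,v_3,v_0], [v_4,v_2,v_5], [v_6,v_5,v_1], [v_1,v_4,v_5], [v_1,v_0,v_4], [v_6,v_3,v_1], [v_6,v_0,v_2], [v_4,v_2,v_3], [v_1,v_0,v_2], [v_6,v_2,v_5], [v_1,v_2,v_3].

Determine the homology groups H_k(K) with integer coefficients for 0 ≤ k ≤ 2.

Fix the vertex order v_0 < v_1 < v_2 < v_3 < v_4 < v_5 < v_6 and write every simplex with vertices in increasing order. Then dim K = 2 and the simplices of K are:

  0-simplices (7): [v_0], [v_1], [v_2], [v_3], [v_4], [v_5], [v_6]
  1-simplices (18): (18 of them)
  2-simplices (12): (12 of them)

so the chain groups are C_0 ≅ Z^7, C_1 ≅ Z^18, C_2 ≅ Z^12.

∂_1: C_1 → C_0 sends each edge [p,q] (with p < q) to q − p. For instance
  ∂[v_0,v_3] = [v_3] − [v_0].
The 7×18 boundary matrix has rank 6 and Smith normal form diag(1,1,1,1,1,1).

The boundary map ∂_2: C_2 → C_1 sends each 2-simplex [p,q,r] to [q,r] − [p,r] + [p,q]. For instance
  ∂[v_2,v_5,v_6] = [v_5,v_6] − [v_2,v_6] + [v_2,v_5],
  ∂[v_0,v_3,v_6] = [v_3,v_6] − [v_0,v_6] + [v_0,v_3].
As a 18×12 matrix over Z this has rank 12, with invariant factors (1,1,1,1,1,1,1,1,1,1,1,2).

Computing H_k = (kernel of ∂_k) / (image of ∂_{k+1}):

  H_0: rank C_0 − rank ∂_1 = 7 − 6 = 1, and the invariant factors of ∂_1 are all 1, so H_0 = Z.
  H_1: rank ker ∂_1 − rank ∂_2 = (18 − 6) − 12 = 0, and ∂_2 has invariant factor 2 > 1, so H_1 = Z/2.
  H_2: rank ker ∂_2 − rank ∂_3 = (12 − 12) − 0 = 0, and there is no ∂_3, so H_2 = 0.

H_0 = Z,  H_1 = Z/2,  H_2 = 0.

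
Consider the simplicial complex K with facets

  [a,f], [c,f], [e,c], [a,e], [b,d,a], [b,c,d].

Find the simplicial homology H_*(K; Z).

K has 6 vertices, 9 edges, 2 triangles.
rank ∂_0 = 0, rank ∂_1 = 5 ⇒ b_0 = 6 − 0 − 5 = 1; all invariant factors of ∂_1 are 1 so no torsion. So H_0 = Z.
rank ∂_1 = 5, rank ∂_2 = 2 ⇒ b_1 = 9 − 5 − 2 = 2; all invariant factors of ∂_2 are 1 so no torsion. So H_1 = Z^2.
rank ∂_2 = 2, rank ∂_3 = 0 ⇒ b_2 = 2 − 2 − 0 = 0. So H_2 = 0.

H_0 = Z,  H_1 = Z^2,  H_2 = 0.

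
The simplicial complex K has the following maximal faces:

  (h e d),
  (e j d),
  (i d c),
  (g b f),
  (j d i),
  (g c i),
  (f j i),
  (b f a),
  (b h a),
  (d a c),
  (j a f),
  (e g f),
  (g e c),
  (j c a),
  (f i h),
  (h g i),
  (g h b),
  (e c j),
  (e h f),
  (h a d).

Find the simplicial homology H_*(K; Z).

H_0 = Z,  H_1 = Z ⊕ Z/2Z,  H_2 = 0.

Fix the vertex order a < b < c < d < e < f < g < h < i < j and write every simplex with vertices in increasing order. Then dim K = 2 and the simplices of K are:

  0-simplices (10): a, b, c, d, e, f, g, h, i, j
  1-simplices (30): ab, ac, ad, af, ah, aj, bf, bg, bh, cd, ce, cg, ci, cj, de, dh, di, dj, ef, eg, eh, ej, fg, fh, fi, fj, gh, gi, hi, ij
  2-simplices (20): abf, abh, acd, acj, adh, afj, bfg, bgh, cdi, ceg, cej, cgi, deh, dej, dij, efg, efh, fhi, fij, ghi

so the chain groups are C_0 ≅ Z^10, C_1 ≅ Z^30, C_2 ≅ Z^20.

Boundary ∂_1: C_1 → C_0 is given by ∂[p,q] = [q] − [p]. For instance
  ∂ef = f − e.
The 10×30 boundary matrix has rank 9 and Smith normal form diag(1,1,1,1,1,1,1,1,1).

The boundary map ∂_2: C_2 → C_1 maps a triangle to the signed sum of its edges. For instance
  ∂fij = ij − fj + fi,
  ∂efh = fh − eh + ef.
As a 30×20 matrix over Z this has rank 20, with invariant factors (1,1,1,1,1,1,1,1,1,1,1,1,1,1,1,1,1,1,1,2).

Computing H_k = (kernel of ∂_k) / (image of ∂_{k+1}):

  H_0: rank C_0 − rank ∂_1 = 10 − 9 = 1, and the invariant factors of ∂_1 are all 1, so H_0 ≅ Z.
  H_1: rank ker ∂_1 − rank ∂_2 = (30 − 9) − 20 = 1, and ∂_2 has invariant factor 2 > 1, so H_1 ≅ Z ⊕ Z/2Z.
  H_2: rank ker ∂_2 − rank ∂_3 = (20 − 20) − 0 = 0, and there is no ∂_3, so H_2 ≅ 0.

As a check, the Euler characteristic is 10 − 30 + 20 = 0, which agrees with 1 − 1 + 0 = 0.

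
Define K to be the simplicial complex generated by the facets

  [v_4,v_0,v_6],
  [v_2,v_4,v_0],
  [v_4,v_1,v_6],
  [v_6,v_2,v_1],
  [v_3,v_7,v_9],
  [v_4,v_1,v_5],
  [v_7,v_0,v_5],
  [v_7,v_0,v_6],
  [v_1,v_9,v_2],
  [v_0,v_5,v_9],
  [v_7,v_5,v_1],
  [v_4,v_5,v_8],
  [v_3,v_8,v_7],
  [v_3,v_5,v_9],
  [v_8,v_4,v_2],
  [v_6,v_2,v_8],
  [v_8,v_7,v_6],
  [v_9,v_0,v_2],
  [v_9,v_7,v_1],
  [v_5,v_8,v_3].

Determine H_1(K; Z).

Fix the vertex order v_0 < v_1 < v_2 < v_3 < v_4 < v_5 < v_6 < v_7 < v_8 < v_9 and write every simplex with vertices in increasing order. Then dim K = 2 and the simplices of K are:

  0-simplices (10): [v_0], [v_1], [v_2], [v_3], [v_4], [v_5], [v_6], [v_7], [v_8], [v_9]
  1-simplices (30): (30 of them)
  2-simplices (20): (20 of them)

so the chain groups are C_0 ≅ Z^10, C_1 ≅ Z^30, C_2 ≅ Z^20.

∂_1: C_1 → C_0 sends each edge [p,q] (with p < q) to q − p.
As a 10×30 matrix over Z this has rank 9, with invariant factors (1,1,1,1,1,1,1,1,1).

Boundary ∂_2: C_2 → C_1 sends each 2-simplex [p,q,r] to [q,r] − [p,r] + [p,q]. For instance
  ∂[v_4,v_5,v_8] = [v_5,v_8] − [v_4,v_8] + [v_4,v_5],
  ∂[v_0,v_5,v_9] = [v_5,v_9] − [v_0,v_9] + [v_0,v_5].
As a 30×20 matrix over Z this has rank 20, with invariant factors (1,1,1,1,1,1,1,1,1,1,1,1,1,1,1,1,1,1,1,2).

Now H_k = ker ∂_k / im ∂_{k+1}, so:

  H_1: rank ker ∂_1 − rank ∂_2 = (30 − 9) − 20 = 1, and ∂_2 has invariant factor 2 > 1, so H_1 ≅ Z ⊕ Z/2.

H_1 = Z ⊕ Z/2.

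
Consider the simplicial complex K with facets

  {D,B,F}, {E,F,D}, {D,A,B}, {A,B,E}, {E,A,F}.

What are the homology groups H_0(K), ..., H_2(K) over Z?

Take the total order A < B < D < E < F on the vertex set. Then K (dimension 2) consists of the simplices:

  0-simplices (5): A, B, D, E, F
  1-simplices (10): AB, AD, AE, AF, BD, BE, BF, DE, DF, EF
  2-simplices (5): ABD, ABE, AEF, BDF, DEF

Hence C_0 ≅ Z^5, C_1 ≅ Z^10, C_2 ≅ Z^5.

∂_1: C_1 → C_0 maps an edge to its endpoints' difference, ∂[p,q] = q − p. For instance
  ∂AB = B − A.
The 5×10 boundary matrix has rank 4 and Smith normal form diag(1,1,1,1).

Boundary ∂_2: C_2 → C_1 maps a triangle to the signed sum of its edges. For instance
  ∂DEF = EF − DF + DE,
  ∂ABD = BD − AD + AB.
The 10×5 boundary matrix has rank 5 and Smith normal form diag(1,1,1,1,1).

Computing H_k = (kernel of ∂_k) / (image of ∂_{k+1}):

  H_0: rank C_0 − rank ∂_1 = 5 − 4 = 1, and the invariant factors of ∂_1 are all 1, so H_0 ≅ Z.
  H_1: rank ker ∂_1 − rank ∂_2 = (10 − 4) − 5 = 1, and the invariant factors of ∂_2 are all 1, so H_1 ≅ Z.
  H_2: rank ker ∂_2 − rank ∂_3 = (5 − 5) − 0 = 0, and there is no ∂_3, so H_2 ≅ 0.

As a check, the Euler characteristic is 5 − 10 + 5 = 0, which agrees with 1 − 1 + 0 = 0.

H_0 = Z,  H_1 = Z,  H_2 = 0.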